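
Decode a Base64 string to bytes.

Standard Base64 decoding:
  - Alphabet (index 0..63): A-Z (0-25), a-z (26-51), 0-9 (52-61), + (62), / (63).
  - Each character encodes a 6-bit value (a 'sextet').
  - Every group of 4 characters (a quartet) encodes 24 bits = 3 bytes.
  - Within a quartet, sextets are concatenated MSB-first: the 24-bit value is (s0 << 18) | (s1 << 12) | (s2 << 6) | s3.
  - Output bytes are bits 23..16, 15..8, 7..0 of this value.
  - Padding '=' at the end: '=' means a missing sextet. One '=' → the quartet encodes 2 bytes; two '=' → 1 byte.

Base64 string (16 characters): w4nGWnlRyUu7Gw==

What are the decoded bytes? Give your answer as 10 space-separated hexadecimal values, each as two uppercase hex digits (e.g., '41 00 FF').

After char 0 ('w'=48): chars_in_quartet=1 acc=0x30 bytes_emitted=0
After char 1 ('4'=56): chars_in_quartet=2 acc=0xC38 bytes_emitted=0
After char 2 ('n'=39): chars_in_quartet=3 acc=0x30E27 bytes_emitted=0
After char 3 ('G'=6): chars_in_quartet=4 acc=0xC389C6 -> emit C3 89 C6, reset; bytes_emitted=3
After char 4 ('W'=22): chars_in_quartet=1 acc=0x16 bytes_emitted=3
After char 5 ('n'=39): chars_in_quartet=2 acc=0x5A7 bytes_emitted=3
After char 6 ('l'=37): chars_in_quartet=3 acc=0x169E5 bytes_emitted=3
After char 7 ('R'=17): chars_in_quartet=4 acc=0x5A7951 -> emit 5A 79 51, reset; bytes_emitted=6
After char 8 ('y'=50): chars_in_quartet=1 acc=0x32 bytes_emitted=6
After char 9 ('U'=20): chars_in_quartet=2 acc=0xC94 bytes_emitted=6
After char 10 ('u'=46): chars_in_quartet=3 acc=0x3252E bytes_emitted=6
After char 11 ('7'=59): chars_in_quartet=4 acc=0xC94BBB -> emit C9 4B BB, reset; bytes_emitted=9
After char 12 ('G'=6): chars_in_quartet=1 acc=0x6 bytes_emitted=9
After char 13 ('w'=48): chars_in_quartet=2 acc=0x1B0 bytes_emitted=9
Padding '==': partial quartet acc=0x1B0 -> emit 1B; bytes_emitted=10

Answer: C3 89 C6 5A 79 51 C9 4B BB 1B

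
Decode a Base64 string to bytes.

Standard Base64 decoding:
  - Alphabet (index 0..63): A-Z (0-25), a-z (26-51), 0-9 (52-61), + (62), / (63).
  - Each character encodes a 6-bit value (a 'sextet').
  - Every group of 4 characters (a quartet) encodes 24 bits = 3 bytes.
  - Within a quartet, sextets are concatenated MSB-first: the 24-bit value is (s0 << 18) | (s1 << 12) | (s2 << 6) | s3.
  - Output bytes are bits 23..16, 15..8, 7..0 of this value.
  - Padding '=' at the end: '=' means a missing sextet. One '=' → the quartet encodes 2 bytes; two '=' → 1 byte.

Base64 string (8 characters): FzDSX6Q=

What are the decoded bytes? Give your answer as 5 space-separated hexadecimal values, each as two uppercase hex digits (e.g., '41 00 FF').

After char 0 ('F'=5): chars_in_quartet=1 acc=0x5 bytes_emitted=0
After char 1 ('z'=51): chars_in_quartet=2 acc=0x173 bytes_emitted=0
After char 2 ('D'=3): chars_in_quartet=3 acc=0x5CC3 bytes_emitted=0
After char 3 ('S'=18): chars_in_quartet=4 acc=0x1730D2 -> emit 17 30 D2, reset; bytes_emitted=3
After char 4 ('X'=23): chars_in_quartet=1 acc=0x17 bytes_emitted=3
After char 5 ('6'=58): chars_in_quartet=2 acc=0x5FA bytes_emitted=3
After char 6 ('Q'=16): chars_in_quartet=3 acc=0x17E90 bytes_emitted=3
Padding '=': partial quartet acc=0x17E90 -> emit 5F A4; bytes_emitted=5

Answer: 17 30 D2 5F A4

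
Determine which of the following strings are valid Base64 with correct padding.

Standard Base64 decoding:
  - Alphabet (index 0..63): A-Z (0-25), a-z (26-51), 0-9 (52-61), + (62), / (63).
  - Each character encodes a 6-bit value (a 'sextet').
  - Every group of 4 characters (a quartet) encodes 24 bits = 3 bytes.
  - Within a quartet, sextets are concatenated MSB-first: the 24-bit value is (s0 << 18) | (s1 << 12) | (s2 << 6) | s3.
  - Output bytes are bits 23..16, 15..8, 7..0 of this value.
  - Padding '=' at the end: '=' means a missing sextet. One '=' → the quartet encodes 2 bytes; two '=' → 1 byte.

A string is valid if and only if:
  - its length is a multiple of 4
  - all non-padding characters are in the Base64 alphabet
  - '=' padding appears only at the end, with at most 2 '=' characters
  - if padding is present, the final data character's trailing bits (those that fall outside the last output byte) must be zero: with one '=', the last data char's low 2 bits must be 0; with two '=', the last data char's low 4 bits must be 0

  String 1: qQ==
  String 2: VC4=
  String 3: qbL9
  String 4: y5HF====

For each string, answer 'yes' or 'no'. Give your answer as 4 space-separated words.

String 1: 'qQ==' → valid
String 2: 'VC4=' → valid
String 3: 'qbL9' → valid
String 4: 'y5HF====' → invalid (4 pad chars (max 2))

Answer: yes yes yes no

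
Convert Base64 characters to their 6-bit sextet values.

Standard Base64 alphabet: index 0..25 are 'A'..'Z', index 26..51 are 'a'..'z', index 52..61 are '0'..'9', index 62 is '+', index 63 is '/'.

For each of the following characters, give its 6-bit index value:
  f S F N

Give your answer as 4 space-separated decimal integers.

'f': a..z range, 26 + ord('f') − ord('a') = 31
'S': A..Z range, ord('S') − ord('A') = 18
'F': A..Z range, ord('F') − ord('A') = 5
'N': A..Z range, ord('N') − ord('A') = 13

Answer: 31 18 5 13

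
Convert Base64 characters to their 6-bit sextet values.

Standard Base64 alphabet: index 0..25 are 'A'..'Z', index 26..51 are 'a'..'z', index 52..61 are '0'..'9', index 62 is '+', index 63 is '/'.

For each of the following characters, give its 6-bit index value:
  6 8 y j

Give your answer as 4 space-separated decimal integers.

Answer: 58 60 50 35

Derivation:
'6': 0..9 range, 52 + ord('6') − ord('0') = 58
'8': 0..9 range, 52 + ord('8') − ord('0') = 60
'y': a..z range, 26 + ord('y') − ord('a') = 50
'j': a..z range, 26 + ord('j') − ord('a') = 35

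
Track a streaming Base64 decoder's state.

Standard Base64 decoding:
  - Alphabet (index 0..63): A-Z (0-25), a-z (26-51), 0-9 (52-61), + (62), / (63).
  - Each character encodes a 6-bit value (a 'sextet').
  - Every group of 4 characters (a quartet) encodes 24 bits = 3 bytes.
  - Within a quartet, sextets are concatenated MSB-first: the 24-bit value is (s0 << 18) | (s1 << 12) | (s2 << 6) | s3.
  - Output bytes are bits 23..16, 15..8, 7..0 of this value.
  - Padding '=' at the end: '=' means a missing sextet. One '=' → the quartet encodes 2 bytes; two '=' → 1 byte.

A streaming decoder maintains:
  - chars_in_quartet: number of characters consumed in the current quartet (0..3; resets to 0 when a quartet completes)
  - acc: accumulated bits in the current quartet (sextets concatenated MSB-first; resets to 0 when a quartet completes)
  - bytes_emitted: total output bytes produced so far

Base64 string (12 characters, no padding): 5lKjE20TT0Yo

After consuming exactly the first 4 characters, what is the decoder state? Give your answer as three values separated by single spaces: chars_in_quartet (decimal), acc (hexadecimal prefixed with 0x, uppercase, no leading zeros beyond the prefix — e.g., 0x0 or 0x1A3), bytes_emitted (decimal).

After char 0 ('5'=57): chars_in_quartet=1 acc=0x39 bytes_emitted=0
After char 1 ('l'=37): chars_in_quartet=2 acc=0xE65 bytes_emitted=0
After char 2 ('K'=10): chars_in_quartet=3 acc=0x3994A bytes_emitted=0
After char 3 ('j'=35): chars_in_quartet=4 acc=0xE652A3 -> emit E6 52 A3, reset; bytes_emitted=3

Answer: 0 0x0 3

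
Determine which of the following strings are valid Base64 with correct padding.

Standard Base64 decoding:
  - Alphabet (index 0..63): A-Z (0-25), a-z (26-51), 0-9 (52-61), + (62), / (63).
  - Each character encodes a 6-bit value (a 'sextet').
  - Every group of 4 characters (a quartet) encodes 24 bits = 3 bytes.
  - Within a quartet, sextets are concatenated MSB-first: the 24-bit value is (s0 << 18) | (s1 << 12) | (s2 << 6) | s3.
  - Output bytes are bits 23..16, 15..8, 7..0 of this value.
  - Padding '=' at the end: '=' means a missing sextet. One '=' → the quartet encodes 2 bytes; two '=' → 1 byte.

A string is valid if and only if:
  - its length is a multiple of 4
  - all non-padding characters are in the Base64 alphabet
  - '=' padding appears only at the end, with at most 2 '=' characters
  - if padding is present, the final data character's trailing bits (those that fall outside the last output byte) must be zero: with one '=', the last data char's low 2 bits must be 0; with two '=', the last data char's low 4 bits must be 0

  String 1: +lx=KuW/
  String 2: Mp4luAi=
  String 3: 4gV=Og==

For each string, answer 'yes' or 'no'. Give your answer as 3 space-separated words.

String 1: '+lx=KuW/' → invalid (bad char(s): ['=']; '=' in middle)
String 2: 'Mp4luAi=' → invalid (bad trailing bits)
String 3: '4gV=Og==' → invalid (bad char(s): ['=']; '=' in middle)

Answer: no no no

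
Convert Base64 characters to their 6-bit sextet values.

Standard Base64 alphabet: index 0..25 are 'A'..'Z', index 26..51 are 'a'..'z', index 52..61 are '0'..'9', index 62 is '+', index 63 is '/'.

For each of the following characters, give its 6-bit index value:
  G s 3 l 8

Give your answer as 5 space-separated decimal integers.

Answer: 6 44 55 37 60

Derivation:
'G': A..Z range, ord('G') − ord('A') = 6
's': a..z range, 26 + ord('s') − ord('a') = 44
'3': 0..9 range, 52 + ord('3') − ord('0') = 55
'l': a..z range, 26 + ord('l') − ord('a') = 37
'8': 0..9 range, 52 + ord('8') − ord('0') = 60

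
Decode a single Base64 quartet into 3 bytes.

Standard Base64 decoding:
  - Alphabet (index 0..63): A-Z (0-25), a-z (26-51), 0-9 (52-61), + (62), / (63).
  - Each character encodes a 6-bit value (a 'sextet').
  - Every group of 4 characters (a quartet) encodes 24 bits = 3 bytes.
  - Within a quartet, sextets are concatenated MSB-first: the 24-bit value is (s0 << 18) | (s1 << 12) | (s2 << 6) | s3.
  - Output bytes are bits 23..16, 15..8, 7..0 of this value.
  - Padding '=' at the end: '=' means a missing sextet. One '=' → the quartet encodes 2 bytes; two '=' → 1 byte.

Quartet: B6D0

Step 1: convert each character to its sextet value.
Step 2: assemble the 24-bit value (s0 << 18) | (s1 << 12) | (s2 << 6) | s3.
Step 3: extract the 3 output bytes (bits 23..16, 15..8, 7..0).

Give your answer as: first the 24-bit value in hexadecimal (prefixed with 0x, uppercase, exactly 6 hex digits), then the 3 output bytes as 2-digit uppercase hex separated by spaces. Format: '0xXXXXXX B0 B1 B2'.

Answer: 0x07A0F4 07 A0 F4

Derivation:
Sextets: B=1, 6=58, D=3, 0=52
24-bit: (1<<18) | (58<<12) | (3<<6) | 52
      = 0x040000 | 0x03A000 | 0x0000C0 | 0x000034
      = 0x07A0F4
Bytes: (v>>16)&0xFF=07, (v>>8)&0xFF=A0, v&0xFF=F4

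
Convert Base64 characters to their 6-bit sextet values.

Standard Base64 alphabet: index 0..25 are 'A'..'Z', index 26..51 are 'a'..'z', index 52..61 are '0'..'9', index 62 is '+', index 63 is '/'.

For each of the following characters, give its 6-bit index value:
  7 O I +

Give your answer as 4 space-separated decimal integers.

'7': 0..9 range, 52 + ord('7') − ord('0') = 59
'O': A..Z range, ord('O') − ord('A') = 14
'I': A..Z range, ord('I') − ord('A') = 8
'+': index 62

Answer: 59 14 8 62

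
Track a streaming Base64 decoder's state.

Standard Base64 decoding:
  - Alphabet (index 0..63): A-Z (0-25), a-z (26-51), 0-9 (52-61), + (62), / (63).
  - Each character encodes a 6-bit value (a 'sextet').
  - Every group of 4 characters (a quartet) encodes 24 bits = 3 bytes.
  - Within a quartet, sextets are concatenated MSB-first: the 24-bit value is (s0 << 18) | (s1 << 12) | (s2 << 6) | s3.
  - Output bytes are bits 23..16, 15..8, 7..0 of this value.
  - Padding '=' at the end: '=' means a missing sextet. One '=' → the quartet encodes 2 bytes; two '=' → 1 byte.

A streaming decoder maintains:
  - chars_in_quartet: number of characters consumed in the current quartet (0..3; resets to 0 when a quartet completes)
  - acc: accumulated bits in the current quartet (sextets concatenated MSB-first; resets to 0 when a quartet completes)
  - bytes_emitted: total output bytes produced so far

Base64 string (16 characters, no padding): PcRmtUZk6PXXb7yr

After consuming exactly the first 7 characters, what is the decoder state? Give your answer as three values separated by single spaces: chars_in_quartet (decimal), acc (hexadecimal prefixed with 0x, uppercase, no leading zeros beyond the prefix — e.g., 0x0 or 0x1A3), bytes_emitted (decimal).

Answer: 3 0x2D519 3

Derivation:
After char 0 ('P'=15): chars_in_quartet=1 acc=0xF bytes_emitted=0
After char 1 ('c'=28): chars_in_quartet=2 acc=0x3DC bytes_emitted=0
After char 2 ('R'=17): chars_in_quartet=3 acc=0xF711 bytes_emitted=0
After char 3 ('m'=38): chars_in_quartet=4 acc=0x3DC466 -> emit 3D C4 66, reset; bytes_emitted=3
After char 4 ('t'=45): chars_in_quartet=1 acc=0x2D bytes_emitted=3
After char 5 ('U'=20): chars_in_quartet=2 acc=0xB54 bytes_emitted=3
After char 6 ('Z'=25): chars_in_quartet=3 acc=0x2D519 bytes_emitted=3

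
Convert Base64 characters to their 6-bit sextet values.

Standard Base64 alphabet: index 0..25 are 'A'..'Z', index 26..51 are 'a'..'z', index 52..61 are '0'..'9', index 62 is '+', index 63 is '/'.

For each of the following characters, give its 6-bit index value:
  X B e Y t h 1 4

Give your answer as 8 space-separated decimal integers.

'X': A..Z range, ord('X') − ord('A') = 23
'B': A..Z range, ord('B') − ord('A') = 1
'e': a..z range, 26 + ord('e') − ord('a') = 30
'Y': A..Z range, ord('Y') − ord('A') = 24
't': a..z range, 26 + ord('t') − ord('a') = 45
'h': a..z range, 26 + ord('h') − ord('a') = 33
'1': 0..9 range, 52 + ord('1') − ord('0') = 53
'4': 0..9 range, 52 + ord('4') − ord('0') = 56

Answer: 23 1 30 24 45 33 53 56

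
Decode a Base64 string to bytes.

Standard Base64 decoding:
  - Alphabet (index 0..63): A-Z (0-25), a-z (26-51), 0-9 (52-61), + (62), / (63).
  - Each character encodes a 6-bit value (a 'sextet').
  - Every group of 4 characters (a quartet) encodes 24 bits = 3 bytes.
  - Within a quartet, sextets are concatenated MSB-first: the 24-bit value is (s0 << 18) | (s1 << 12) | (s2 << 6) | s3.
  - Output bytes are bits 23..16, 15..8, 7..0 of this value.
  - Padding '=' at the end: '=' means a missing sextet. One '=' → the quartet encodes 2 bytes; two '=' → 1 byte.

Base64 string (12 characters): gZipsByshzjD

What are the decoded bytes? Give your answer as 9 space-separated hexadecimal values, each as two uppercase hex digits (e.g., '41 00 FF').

Answer: 81 98 A9 B0 1C AC 87 38 C3

Derivation:
After char 0 ('g'=32): chars_in_quartet=1 acc=0x20 bytes_emitted=0
After char 1 ('Z'=25): chars_in_quartet=2 acc=0x819 bytes_emitted=0
After char 2 ('i'=34): chars_in_quartet=3 acc=0x20662 bytes_emitted=0
After char 3 ('p'=41): chars_in_quartet=4 acc=0x8198A9 -> emit 81 98 A9, reset; bytes_emitted=3
After char 4 ('s'=44): chars_in_quartet=1 acc=0x2C bytes_emitted=3
After char 5 ('B'=1): chars_in_quartet=2 acc=0xB01 bytes_emitted=3
After char 6 ('y'=50): chars_in_quartet=3 acc=0x2C072 bytes_emitted=3
After char 7 ('s'=44): chars_in_quartet=4 acc=0xB01CAC -> emit B0 1C AC, reset; bytes_emitted=6
After char 8 ('h'=33): chars_in_quartet=1 acc=0x21 bytes_emitted=6
After char 9 ('z'=51): chars_in_quartet=2 acc=0x873 bytes_emitted=6
After char 10 ('j'=35): chars_in_quartet=3 acc=0x21CE3 bytes_emitted=6
After char 11 ('D'=3): chars_in_quartet=4 acc=0x8738C3 -> emit 87 38 C3, reset; bytes_emitted=9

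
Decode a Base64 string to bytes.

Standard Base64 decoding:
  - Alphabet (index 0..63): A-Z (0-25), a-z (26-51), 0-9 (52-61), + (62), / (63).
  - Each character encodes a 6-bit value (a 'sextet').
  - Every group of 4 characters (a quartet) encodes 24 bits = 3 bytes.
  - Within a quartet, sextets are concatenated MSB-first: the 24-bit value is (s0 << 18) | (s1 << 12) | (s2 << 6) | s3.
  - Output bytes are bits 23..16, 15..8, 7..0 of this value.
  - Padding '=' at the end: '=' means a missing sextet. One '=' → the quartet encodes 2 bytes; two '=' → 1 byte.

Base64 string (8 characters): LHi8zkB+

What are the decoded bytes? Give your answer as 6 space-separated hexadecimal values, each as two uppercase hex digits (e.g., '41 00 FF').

Answer: 2C 78 BC CE 40 7E

Derivation:
After char 0 ('L'=11): chars_in_quartet=1 acc=0xB bytes_emitted=0
After char 1 ('H'=7): chars_in_quartet=2 acc=0x2C7 bytes_emitted=0
After char 2 ('i'=34): chars_in_quartet=3 acc=0xB1E2 bytes_emitted=0
After char 3 ('8'=60): chars_in_quartet=4 acc=0x2C78BC -> emit 2C 78 BC, reset; bytes_emitted=3
After char 4 ('z'=51): chars_in_quartet=1 acc=0x33 bytes_emitted=3
After char 5 ('k'=36): chars_in_quartet=2 acc=0xCE4 bytes_emitted=3
After char 6 ('B'=1): chars_in_quartet=3 acc=0x33901 bytes_emitted=3
After char 7 ('+'=62): chars_in_quartet=4 acc=0xCE407E -> emit CE 40 7E, reset; bytes_emitted=6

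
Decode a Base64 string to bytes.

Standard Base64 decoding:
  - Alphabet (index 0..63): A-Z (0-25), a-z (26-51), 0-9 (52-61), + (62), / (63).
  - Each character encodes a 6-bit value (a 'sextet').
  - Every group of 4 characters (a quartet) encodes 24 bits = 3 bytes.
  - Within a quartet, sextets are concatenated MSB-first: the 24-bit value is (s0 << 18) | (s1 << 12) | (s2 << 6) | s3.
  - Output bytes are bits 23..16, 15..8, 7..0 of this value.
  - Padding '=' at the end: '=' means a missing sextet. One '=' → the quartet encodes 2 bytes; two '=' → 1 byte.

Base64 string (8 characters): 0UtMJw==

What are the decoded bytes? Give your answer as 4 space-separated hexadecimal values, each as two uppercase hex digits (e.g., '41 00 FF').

Answer: D1 4B 4C 27

Derivation:
After char 0 ('0'=52): chars_in_quartet=1 acc=0x34 bytes_emitted=0
After char 1 ('U'=20): chars_in_quartet=2 acc=0xD14 bytes_emitted=0
After char 2 ('t'=45): chars_in_quartet=3 acc=0x3452D bytes_emitted=0
After char 3 ('M'=12): chars_in_quartet=4 acc=0xD14B4C -> emit D1 4B 4C, reset; bytes_emitted=3
After char 4 ('J'=9): chars_in_quartet=1 acc=0x9 bytes_emitted=3
After char 5 ('w'=48): chars_in_quartet=2 acc=0x270 bytes_emitted=3
Padding '==': partial quartet acc=0x270 -> emit 27; bytes_emitted=4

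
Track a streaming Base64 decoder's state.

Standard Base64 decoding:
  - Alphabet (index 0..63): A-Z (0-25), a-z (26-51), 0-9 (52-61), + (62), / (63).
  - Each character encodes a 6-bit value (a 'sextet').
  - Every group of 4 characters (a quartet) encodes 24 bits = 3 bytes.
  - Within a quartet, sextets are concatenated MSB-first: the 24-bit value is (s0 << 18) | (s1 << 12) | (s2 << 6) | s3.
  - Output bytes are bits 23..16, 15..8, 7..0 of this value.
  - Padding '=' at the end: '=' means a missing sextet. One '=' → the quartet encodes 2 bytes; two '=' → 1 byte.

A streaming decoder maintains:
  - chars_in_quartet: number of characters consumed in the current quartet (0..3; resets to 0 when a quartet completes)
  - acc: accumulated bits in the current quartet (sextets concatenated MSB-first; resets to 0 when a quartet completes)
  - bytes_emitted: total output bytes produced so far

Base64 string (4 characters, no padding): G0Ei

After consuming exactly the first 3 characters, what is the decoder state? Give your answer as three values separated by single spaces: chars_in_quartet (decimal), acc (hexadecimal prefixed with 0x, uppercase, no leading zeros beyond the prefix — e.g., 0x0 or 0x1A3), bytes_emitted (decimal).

After char 0 ('G'=6): chars_in_quartet=1 acc=0x6 bytes_emitted=0
After char 1 ('0'=52): chars_in_quartet=2 acc=0x1B4 bytes_emitted=0
After char 2 ('E'=4): chars_in_quartet=3 acc=0x6D04 bytes_emitted=0

Answer: 3 0x6D04 0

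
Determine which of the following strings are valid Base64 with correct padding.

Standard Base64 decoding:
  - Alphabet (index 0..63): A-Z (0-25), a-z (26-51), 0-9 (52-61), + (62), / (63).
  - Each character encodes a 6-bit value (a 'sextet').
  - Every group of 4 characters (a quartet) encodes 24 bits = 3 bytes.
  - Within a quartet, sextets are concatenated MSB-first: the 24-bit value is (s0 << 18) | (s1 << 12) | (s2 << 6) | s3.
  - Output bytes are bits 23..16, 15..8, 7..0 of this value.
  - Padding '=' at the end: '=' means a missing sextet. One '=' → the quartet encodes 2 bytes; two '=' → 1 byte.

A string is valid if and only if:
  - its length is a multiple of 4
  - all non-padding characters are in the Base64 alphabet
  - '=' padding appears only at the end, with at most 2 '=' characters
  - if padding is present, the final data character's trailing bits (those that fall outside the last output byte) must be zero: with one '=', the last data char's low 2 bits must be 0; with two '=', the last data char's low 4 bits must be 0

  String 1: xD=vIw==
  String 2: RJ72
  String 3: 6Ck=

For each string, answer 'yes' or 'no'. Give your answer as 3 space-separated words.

Answer: no yes yes

Derivation:
String 1: 'xD=vIw==' → invalid (bad char(s): ['=']; '=' in middle)
String 2: 'RJ72' → valid
String 3: '6Ck=' → valid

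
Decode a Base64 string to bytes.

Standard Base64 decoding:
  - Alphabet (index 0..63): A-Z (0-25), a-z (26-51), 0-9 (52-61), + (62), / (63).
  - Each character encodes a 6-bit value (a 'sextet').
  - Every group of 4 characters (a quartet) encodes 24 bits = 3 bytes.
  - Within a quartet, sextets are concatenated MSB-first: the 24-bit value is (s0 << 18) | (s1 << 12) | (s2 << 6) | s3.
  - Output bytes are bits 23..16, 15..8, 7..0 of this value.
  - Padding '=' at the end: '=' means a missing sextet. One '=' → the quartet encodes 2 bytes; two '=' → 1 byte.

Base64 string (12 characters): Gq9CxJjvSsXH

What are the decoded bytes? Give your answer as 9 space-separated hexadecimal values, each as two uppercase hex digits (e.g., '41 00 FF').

After char 0 ('G'=6): chars_in_quartet=1 acc=0x6 bytes_emitted=0
After char 1 ('q'=42): chars_in_quartet=2 acc=0x1AA bytes_emitted=0
After char 2 ('9'=61): chars_in_quartet=3 acc=0x6ABD bytes_emitted=0
After char 3 ('C'=2): chars_in_quartet=4 acc=0x1AAF42 -> emit 1A AF 42, reset; bytes_emitted=3
After char 4 ('x'=49): chars_in_quartet=1 acc=0x31 bytes_emitted=3
After char 5 ('J'=9): chars_in_quartet=2 acc=0xC49 bytes_emitted=3
After char 6 ('j'=35): chars_in_quartet=3 acc=0x31263 bytes_emitted=3
After char 7 ('v'=47): chars_in_quartet=4 acc=0xC498EF -> emit C4 98 EF, reset; bytes_emitted=6
After char 8 ('S'=18): chars_in_quartet=1 acc=0x12 bytes_emitted=6
After char 9 ('s'=44): chars_in_quartet=2 acc=0x4AC bytes_emitted=6
After char 10 ('X'=23): chars_in_quartet=3 acc=0x12B17 bytes_emitted=6
After char 11 ('H'=7): chars_in_quartet=4 acc=0x4AC5C7 -> emit 4A C5 C7, reset; bytes_emitted=9

Answer: 1A AF 42 C4 98 EF 4A C5 C7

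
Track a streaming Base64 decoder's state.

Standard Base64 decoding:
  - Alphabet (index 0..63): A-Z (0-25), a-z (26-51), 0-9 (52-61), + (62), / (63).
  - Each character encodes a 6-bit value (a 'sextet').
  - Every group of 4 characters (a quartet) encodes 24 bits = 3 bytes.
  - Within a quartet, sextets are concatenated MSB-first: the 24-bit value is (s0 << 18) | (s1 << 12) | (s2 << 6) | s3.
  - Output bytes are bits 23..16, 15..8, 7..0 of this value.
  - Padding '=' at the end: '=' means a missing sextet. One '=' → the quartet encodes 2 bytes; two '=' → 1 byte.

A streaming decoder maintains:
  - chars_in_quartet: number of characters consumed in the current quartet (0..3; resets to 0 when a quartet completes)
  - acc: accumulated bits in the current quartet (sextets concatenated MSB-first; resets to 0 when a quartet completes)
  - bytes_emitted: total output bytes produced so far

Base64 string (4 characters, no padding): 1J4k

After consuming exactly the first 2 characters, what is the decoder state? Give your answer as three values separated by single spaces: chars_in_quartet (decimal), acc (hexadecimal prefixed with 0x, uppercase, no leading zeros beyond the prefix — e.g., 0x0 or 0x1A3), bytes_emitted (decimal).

After char 0 ('1'=53): chars_in_quartet=1 acc=0x35 bytes_emitted=0
After char 1 ('J'=9): chars_in_quartet=2 acc=0xD49 bytes_emitted=0

Answer: 2 0xD49 0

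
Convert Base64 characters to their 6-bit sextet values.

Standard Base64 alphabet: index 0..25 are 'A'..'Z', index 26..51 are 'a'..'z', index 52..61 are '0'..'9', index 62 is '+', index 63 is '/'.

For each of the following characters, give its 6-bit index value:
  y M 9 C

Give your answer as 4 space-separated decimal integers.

Answer: 50 12 61 2

Derivation:
'y': a..z range, 26 + ord('y') − ord('a') = 50
'M': A..Z range, ord('M') − ord('A') = 12
'9': 0..9 range, 52 + ord('9') − ord('0') = 61
'C': A..Z range, ord('C') − ord('A') = 2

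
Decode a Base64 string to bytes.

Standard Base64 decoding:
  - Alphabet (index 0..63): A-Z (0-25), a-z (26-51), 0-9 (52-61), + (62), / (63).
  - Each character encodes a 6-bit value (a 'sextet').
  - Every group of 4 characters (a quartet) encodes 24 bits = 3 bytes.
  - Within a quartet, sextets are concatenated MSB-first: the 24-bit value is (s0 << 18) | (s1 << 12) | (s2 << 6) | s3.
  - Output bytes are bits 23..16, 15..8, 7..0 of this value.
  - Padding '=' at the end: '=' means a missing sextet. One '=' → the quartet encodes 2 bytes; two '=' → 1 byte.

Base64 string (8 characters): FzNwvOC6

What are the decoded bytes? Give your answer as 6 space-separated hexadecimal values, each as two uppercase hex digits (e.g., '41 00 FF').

Answer: 17 33 70 BC E0 BA

Derivation:
After char 0 ('F'=5): chars_in_quartet=1 acc=0x5 bytes_emitted=0
After char 1 ('z'=51): chars_in_quartet=2 acc=0x173 bytes_emitted=0
After char 2 ('N'=13): chars_in_quartet=3 acc=0x5CCD bytes_emitted=0
After char 3 ('w'=48): chars_in_quartet=4 acc=0x173370 -> emit 17 33 70, reset; bytes_emitted=3
After char 4 ('v'=47): chars_in_quartet=1 acc=0x2F bytes_emitted=3
After char 5 ('O'=14): chars_in_quartet=2 acc=0xBCE bytes_emitted=3
After char 6 ('C'=2): chars_in_quartet=3 acc=0x2F382 bytes_emitted=3
After char 7 ('6'=58): chars_in_quartet=4 acc=0xBCE0BA -> emit BC E0 BA, reset; bytes_emitted=6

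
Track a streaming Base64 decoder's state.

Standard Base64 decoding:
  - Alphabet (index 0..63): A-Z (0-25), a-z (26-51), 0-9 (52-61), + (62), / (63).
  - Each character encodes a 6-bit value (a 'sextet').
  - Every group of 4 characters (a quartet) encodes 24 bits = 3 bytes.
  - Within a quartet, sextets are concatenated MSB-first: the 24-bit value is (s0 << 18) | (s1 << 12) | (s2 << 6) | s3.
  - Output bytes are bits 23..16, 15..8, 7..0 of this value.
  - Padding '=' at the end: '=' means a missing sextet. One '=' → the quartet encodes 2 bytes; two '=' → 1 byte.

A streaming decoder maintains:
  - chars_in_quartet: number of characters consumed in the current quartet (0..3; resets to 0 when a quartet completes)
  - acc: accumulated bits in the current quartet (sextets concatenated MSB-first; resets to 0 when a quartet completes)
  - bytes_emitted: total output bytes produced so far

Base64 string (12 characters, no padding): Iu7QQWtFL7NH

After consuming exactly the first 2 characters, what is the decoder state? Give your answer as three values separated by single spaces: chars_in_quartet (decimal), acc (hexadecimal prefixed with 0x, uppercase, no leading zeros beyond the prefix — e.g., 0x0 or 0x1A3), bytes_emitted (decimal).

Answer: 2 0x22E 0

Derivation:
After char 0 ('I'=8): chars_in_quartet=1 acc=0x8 bytes_emitted=0
After char 1 ('u'=46): chars_in_quartet=2 acc=0x22E bytes_emitted=0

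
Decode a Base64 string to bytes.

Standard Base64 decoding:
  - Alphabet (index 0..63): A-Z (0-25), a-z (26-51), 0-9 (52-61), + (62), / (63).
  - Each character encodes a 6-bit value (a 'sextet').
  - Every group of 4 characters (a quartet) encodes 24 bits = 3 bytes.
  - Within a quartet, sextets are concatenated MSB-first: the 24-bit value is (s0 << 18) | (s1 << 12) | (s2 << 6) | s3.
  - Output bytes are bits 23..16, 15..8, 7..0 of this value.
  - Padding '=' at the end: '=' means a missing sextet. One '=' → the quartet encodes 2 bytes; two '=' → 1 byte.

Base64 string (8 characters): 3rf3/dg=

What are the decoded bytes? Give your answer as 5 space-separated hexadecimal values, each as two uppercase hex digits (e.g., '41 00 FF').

Answer: DE B7 F7 FD D8

Derivation:
After char 0 ('3'=55): chars_in_quartet=1 acc=0x37 bytes_emitted=0
After char 1 ('r'=43): chars_in_quartet=2 acc=0xDEB bytes_emitted=0
After char 2 ('f'=31): chars_in_quartet=3 acc=0x37ADF bytes_emitted=0
After char 3 ('3'=55): chars_in_quartet=4 acc=0xDEB7F7 -> emit DE B7 F7, reset; bytes_emitted=3
After char 4 ('/'=63): chars_in_quartet=1 acc=0x3F bytes_emitted=3
After char 5 ('d'=29): chars_in_quartet=2 acc=0xFDD bytes_emitted=3
After char 6 ('g'=32): chars_in_quartet=3 acc=0x3F760 bytes_emitted=3
Padding '=': partial quartet acc=0x3F760 -> emit FD D8; bytes_emitted=5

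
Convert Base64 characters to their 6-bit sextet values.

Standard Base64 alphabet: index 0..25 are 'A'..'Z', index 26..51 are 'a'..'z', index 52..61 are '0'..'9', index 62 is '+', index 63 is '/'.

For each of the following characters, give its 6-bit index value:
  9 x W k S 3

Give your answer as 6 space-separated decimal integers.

'9': 0..9 range, 52 + ord('9') − ord('0') = 61
'x': a..z range, 26 + ord('x') − ord('a') = 49
'W': A..Z range, ord('W') − ord('A') = 22
'k': a..z range, 26 + ord('k') − ord('a') = 36
'S': A..Z range, ord('S') − ord('A') = 18
'3': 0..9 range, 52 + ord('3') − ord('0') = 55

Answer: 61 49 22 36 18 55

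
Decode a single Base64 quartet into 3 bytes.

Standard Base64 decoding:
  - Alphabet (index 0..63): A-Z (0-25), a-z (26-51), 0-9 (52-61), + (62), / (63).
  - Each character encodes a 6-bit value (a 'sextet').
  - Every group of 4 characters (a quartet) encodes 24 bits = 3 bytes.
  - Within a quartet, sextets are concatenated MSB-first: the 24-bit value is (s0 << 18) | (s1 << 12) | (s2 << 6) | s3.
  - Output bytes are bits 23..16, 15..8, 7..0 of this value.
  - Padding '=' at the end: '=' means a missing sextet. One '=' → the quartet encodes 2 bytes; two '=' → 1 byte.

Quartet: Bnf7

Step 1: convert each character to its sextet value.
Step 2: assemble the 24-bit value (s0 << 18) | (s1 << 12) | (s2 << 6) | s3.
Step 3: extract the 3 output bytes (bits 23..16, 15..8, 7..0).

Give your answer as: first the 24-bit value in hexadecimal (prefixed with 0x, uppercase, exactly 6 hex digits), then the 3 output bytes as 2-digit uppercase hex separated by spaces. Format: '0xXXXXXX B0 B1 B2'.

Answer: 0x0677FB 06 77 FB

Derivation:
Sextets: B=1, n=39, f=31, 7=59
24-bit: (1<<18) | (39<<12) | (31<<6) | 59
      = 0x040000 | 0x027000 | 0x0007C0 | 0x00003B
      = 0x0677FB
Bytes: (v>>16)&0xFF=06, (v>>8)&0xFF=77, v&0xFF=FB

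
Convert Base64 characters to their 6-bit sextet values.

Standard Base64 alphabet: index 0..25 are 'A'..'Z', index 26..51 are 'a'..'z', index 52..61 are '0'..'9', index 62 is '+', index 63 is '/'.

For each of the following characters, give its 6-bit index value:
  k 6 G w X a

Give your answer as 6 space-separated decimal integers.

'k': a..z range, 26 + ord('k') − ord('a') = 36
'6': 0..9 range, 52 + ord('6') − ord('0') = 58
'G': A..Z range, ord('G') − ord('A') = 6
'w': a..z range, 26 + ord('w') − ord('a') = 48
'X': A..Z range, ord('X') − ord('A') = 23
'a': a..z range, 26 + ord('a') − ord('a') = 26

Answer: 36 58 6 48 23 26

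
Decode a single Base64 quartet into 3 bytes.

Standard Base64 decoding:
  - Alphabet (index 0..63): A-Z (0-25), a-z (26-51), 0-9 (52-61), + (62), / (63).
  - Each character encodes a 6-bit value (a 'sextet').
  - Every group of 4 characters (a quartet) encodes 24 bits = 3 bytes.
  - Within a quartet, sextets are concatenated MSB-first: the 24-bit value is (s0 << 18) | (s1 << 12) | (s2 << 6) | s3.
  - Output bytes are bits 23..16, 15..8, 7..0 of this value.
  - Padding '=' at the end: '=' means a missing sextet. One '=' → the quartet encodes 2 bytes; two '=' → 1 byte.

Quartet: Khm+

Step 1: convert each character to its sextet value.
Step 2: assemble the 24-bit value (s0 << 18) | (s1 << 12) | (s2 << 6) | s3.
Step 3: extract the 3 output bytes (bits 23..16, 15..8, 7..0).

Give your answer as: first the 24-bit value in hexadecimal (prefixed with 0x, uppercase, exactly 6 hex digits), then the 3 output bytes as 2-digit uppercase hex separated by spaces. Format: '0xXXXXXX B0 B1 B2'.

Answer: 0x2A19BE 2A 19 BE

Derivation:
Sextets: K=10, h=33, m=38, +=62
24-bit: (10<<18) | (33<<12) | (38<<6) | 62
      = 0x280000 | 0x021000 | 0x000980 | 0x00003E
      = 0x2A19BE
Bytes: (v>>16)&0xFF=2A, (v>>8)&0xFF=19, v&0xFF=BE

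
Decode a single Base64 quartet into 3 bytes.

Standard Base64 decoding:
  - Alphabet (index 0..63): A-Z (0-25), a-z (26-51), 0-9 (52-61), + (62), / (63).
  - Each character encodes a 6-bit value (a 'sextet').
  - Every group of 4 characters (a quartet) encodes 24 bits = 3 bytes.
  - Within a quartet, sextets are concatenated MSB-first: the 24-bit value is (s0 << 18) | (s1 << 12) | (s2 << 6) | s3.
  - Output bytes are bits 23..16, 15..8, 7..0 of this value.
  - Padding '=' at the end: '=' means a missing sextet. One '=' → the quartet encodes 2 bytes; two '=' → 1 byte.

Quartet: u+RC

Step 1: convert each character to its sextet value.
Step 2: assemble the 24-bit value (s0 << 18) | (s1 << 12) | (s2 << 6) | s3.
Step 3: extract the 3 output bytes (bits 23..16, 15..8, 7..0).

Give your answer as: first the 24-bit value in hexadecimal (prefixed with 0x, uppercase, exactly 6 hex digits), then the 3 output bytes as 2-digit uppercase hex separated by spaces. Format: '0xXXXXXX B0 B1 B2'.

Sextets: u=46, +=62, R=17, C=2
24-bit: (46<<18) | (62<<12) | (17<<6) | 2
      = 0xB80000 | 0x03E000 | 0x000440 | 0x000002
      = 0xBBE442
Bytes: (v>>16)&0xFF=BB, (v>>8)&0xFF=E4, v&0xFF=42

Answer: 0xBBE442 BB E4 42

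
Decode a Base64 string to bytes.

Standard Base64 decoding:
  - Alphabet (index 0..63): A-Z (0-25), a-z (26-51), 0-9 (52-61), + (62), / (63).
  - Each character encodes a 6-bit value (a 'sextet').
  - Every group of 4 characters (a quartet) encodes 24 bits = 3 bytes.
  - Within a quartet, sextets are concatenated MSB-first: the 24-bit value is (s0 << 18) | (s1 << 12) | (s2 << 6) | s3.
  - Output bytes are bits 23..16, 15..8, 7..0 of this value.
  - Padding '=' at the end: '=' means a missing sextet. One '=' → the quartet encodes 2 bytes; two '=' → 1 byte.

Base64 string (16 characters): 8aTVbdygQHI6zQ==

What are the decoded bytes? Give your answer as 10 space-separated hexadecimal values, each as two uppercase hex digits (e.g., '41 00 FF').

Answer: F1 A4 D5 6D DC A0 40 72 3A CD

Derivation:
After char 0 ('8'=60): chars_in_quartet=1 acc=0x3C bytes_emitted=0
After char 1 ('a'=26): chars_in_quartet=2 acc=0xF1A bytes_emitted=0
After char 2 ('T'=19): chars_in_quartet=3 acc=0x3C693 bytes_emitted=0
After char 3 ('V'=21): chars_in_quartet=4 acc=0xF1A4D5 -> emit F1 A4 D5, reset; bytes_emitted=3
After char 4 ('b'=27): chars_in_quartet=1 acc=0x1B bytes_emitted=3
After char 5 ('d'=29): chars_in_quartet=2 acc=0x6DD bytes_emitted=3
After char 6 ('y'=50): chars_in_quartet=3 acc=0x1B772 bytes_emitted=3
After char 7 ('g'=32): chars_in_quartet=4 acc=0x6DDCA0 -> emit 6D DC A0, reset; bytes_emitted=6
After char 8 ('Q'=16): chars_in_quartet=1 acc=0x10 bytes_emitted=6
After char 9 ('H'=7): chars_in_quartet=2 acc=0x407 bytes_emitted=6
After char 10 ('I'=8): chars_in_quartet=3 acc=0x101C8 bytes_emitted=6
After char 11 ('6'=58): chars_in_quartet=4 acc=0x40723A -> emit 40 72 3A, reset; bytes_emitted=9
After char 12 ('z'=51): chars_in_quartet=1 acc=0x33 bytes_emitted=9
After char 13 ('Q'=16): chars_in_quartet=2 acc=0xCD0 bytes_emitted=9
Padding '==': partial quartet acc=0xCD0 -> emit CD; bytes_emitted=10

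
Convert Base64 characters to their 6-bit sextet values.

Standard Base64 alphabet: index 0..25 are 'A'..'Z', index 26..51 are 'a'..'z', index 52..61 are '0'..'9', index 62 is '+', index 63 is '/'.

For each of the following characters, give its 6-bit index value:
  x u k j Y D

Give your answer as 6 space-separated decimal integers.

'x': a..z range, 26 + ord('x') − ord('a') = 49
'u': a..z range, 26 + ord('u') − ord('a') = 46
'k': a..z range, 26 + ord('k') − ord('a') = 36
'j': a..z range, 26 + ord('j') − ord('a') = 35
'Y': A..Z range, ord('Y') − ord('A') = 24
'D': A..Z range, ord('D') − ord('A') = 3

Answer: 49 46 36 35 24 3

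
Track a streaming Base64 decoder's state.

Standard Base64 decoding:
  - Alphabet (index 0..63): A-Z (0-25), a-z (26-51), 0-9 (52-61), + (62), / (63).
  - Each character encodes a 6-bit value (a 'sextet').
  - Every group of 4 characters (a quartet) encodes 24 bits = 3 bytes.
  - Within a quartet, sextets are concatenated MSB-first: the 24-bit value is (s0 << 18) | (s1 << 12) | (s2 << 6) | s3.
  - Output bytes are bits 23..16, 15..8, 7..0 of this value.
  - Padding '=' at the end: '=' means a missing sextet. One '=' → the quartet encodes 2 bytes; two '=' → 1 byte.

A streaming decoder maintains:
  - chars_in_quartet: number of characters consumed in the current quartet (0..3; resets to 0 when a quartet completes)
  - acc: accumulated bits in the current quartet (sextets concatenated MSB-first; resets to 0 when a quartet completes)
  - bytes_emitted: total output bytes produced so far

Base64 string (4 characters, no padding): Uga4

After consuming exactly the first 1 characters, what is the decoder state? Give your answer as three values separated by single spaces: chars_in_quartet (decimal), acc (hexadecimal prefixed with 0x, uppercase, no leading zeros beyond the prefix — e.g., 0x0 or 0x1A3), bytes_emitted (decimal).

After char 0 ('U'=20): chars_in_quartet=1 acc=0x14 bytes_emitted=0

Answer: 1 0x14 0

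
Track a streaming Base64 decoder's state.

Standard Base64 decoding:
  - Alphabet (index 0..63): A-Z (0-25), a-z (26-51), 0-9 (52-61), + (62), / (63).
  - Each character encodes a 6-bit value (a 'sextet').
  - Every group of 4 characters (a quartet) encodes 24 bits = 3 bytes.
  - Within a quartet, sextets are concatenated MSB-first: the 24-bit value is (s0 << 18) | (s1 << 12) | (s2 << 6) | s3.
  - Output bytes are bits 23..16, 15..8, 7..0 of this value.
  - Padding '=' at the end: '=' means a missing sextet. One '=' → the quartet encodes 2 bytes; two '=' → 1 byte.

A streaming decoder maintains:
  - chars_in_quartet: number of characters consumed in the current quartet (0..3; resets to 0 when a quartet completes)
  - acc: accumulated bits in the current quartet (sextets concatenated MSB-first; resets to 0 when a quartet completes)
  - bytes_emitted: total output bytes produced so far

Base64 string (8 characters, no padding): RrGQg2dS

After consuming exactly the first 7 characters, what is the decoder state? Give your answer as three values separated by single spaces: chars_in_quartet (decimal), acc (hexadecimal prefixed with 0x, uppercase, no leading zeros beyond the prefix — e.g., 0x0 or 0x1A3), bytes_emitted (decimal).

After char 0 ('R'=17): chars_in_quartet=1 acc=0x11 bytes_emitted=0
After char 1 ('r'=43): chars_in_quartet=2 acc=0x46B bytes_emitted=0
After char 2 ('G'=6): chars_in_quartet=3 acc=0x11AC6 bytes_emitted=0
After char 3 ('Q'=16): chars_in_quartet=4 acc=0x46B190 -> emit 46 B1 90, reset; bytes_emitted=3
After char 4 ('g'=32): chars_in_quartet=1 acc=0x20 bytes_emitted=3
After char 5 ('2'=54): chars_in_quartet=2 acc=0x836 bytes_emitted=3
After char 6 ('d'=29): chars_in_quartet=3 acc=0x20D9D bytes_emitted=3

Answer: 3 0x20D9D 3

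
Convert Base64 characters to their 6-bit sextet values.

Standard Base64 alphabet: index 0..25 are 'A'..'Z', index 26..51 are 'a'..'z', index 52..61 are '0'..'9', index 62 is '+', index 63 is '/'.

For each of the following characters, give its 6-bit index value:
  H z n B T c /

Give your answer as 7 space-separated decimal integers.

Answer: 7 51 39 1 19 28 63

Derivation:
'H': A..Z range, ord('H') − ord('A') = 7
'z': a..z range, 26 + ord('z') − ord('a') = 51
'n': a..z range, 26 + ord('n') − ord('a') = 39
'B': A..Z range, ord('B') − ord('A') = 1
'T': A..Z range, ord('T') − ord('A') = 19
'c': a..z range, 26 + ord('c') − ord('a') = 28
'/': index 63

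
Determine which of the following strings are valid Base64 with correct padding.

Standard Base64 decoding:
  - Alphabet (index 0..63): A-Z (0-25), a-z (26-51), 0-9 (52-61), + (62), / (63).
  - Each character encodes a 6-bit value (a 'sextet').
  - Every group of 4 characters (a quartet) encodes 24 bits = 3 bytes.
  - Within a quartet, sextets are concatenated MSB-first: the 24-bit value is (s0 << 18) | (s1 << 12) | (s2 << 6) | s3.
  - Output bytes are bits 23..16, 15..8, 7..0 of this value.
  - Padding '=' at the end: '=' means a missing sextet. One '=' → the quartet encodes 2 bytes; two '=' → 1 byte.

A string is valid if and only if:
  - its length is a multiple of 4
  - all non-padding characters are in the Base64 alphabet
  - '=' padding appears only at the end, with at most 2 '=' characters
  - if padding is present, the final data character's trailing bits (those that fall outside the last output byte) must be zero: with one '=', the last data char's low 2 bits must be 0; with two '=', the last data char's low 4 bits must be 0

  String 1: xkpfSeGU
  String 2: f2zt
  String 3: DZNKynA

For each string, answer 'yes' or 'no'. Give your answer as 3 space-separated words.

String 1: 'xkpfSeGU' → valid
String 2: 'f2zt' → valid
String 3: 'DZNKynA' → invalid (len=7 not mult of 4)

Answer: yes yes no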